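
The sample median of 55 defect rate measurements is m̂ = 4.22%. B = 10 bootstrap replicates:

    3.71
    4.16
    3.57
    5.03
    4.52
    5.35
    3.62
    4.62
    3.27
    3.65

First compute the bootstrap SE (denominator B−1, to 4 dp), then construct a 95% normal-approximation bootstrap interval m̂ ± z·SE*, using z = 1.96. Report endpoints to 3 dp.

Mean of replicates = 4.1500; sum of squared deviations = 4.4076; SE* = √(4.4076/9) = 0.6998
Margin = 1.96 × 0.6998 = 1.3716
Interval: 4.22 ± 1.3716

(2.848, 5.592)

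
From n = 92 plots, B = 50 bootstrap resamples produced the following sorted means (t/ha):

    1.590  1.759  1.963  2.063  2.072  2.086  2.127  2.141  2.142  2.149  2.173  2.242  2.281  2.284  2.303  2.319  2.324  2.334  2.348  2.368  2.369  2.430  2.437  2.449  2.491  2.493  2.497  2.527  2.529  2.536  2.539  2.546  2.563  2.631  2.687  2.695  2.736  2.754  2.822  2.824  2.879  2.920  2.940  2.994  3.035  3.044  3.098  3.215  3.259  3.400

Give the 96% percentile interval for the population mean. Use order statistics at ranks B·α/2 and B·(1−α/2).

α = 0.04; lower rank = 50 × 0.020 = 1; upper rank = 50 × 0.980 = 49.
The 1st smallest replicate is 1.590; the 49th is 3.259.

(1.590, 3.259)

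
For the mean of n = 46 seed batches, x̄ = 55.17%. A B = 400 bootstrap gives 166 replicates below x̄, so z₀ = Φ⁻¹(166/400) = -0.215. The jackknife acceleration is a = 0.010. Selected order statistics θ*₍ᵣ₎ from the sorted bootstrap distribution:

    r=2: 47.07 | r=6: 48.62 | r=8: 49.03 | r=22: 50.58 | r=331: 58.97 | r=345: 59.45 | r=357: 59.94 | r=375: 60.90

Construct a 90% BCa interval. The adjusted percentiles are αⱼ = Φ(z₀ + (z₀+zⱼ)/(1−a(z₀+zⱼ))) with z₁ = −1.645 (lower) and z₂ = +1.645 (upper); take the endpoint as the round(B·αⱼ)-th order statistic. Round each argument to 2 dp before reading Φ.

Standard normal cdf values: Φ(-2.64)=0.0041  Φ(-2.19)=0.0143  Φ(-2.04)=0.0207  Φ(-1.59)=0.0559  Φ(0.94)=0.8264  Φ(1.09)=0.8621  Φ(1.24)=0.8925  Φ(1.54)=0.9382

(49.03, 59.94)

Lower: z₀ + z₁ = -0.215 + (-1.645) = -1.860; 1 − a(z₀+z₁) = 1 − (0.010)(-1.860) = 1.0186; argument = -0.215 + (-1.860)/1.0186 = -2.0410 → -2.04.
α₁ = Φ(-2.04) = 0.0207; rank = round(400 × 0.0207) = 8; θ*₍8₎ = 49.03.
Upper: z₀ + z₂ = 1.430; 1 − a(z₀+z₂) = 0.9857; argument = 1.2357 → 1.24; α₂ = 0.8925; rank = 357; θ*₍357₎ = 59.94.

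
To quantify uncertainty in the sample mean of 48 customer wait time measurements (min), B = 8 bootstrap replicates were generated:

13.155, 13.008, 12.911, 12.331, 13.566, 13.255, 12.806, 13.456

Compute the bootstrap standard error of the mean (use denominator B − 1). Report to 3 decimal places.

Bootstrap SE is the standard deviation of the 8 replicate means.
Mean of replicates: (13.155 + 13.008 + 12.911 + 12.331 + 13.566 + 13.255 + 12.806 + 13.456) / 8 = 104.4880 / 8 = 13.0610
Sum of squared deviations: (+0.0940)² + (−0.0530)² + (−0.1500)² + (−0.7300)² + (+0.5050)² + (+0.1940)² + (−0.2550)² + (+0.3950)² = 1.0808
Variance = 1.0808 / 7 = 0.1544
SE* = √0.1544

SE* = 0.393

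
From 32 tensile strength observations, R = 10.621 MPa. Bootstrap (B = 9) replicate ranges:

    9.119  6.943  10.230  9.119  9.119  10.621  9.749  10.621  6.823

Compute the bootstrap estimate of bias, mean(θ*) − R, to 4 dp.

bias = −1.4717

mean(θ*) = (9.119 + 6.943 + 10.230 + 9.119 + 9.119 + 10.621 + 9.749 + 10.621 + 6.823) / 9 = 9.14933
bias = 9.14933 − 10.621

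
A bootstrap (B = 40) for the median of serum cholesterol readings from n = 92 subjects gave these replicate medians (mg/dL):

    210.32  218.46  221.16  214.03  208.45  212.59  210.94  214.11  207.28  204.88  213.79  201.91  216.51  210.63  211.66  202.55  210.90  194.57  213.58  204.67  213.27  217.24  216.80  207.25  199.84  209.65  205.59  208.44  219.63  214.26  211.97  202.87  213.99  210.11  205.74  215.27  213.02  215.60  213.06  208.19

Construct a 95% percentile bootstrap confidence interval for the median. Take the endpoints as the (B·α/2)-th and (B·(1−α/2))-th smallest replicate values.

Sorted replicates: 194.57, 199.84, 201.91, 202.55, 202.87, 204.67, 204.88, 205.59, 205.74, 207.25, 207.28, 208.19, 208.44, 208.45, 209.65, 210.11, 210.32, 210.63, 210.90, 210.94, 211.66, 211.97, 212.59, 213.02, 213.06, 213.27, 213.58, 213.79, 213.99, 214.03, 214.11, 214.26, 215.27, 215.60, 216.51, 216.80, 217.24, 218.46, 219.63, 221.16
α = 0.05; lower rank = 40 × 0.025 = 1; upper rank = 40 × 0.975 = 39.
The 1st smallest replicate is 194.57; the 39th is 219.63.

(194.57, 219.63)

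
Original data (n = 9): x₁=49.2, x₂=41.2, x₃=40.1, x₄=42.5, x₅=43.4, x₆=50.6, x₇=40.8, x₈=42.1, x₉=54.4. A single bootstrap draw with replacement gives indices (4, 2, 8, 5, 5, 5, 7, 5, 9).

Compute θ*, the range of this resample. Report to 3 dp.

θ* = 13.600

Resample values: 42.5, 41.2, 42.1, 43.4, 43.4, 43.4, 40.8, 43.4, 54.4.
Range = 54.4 − 40.8 = 13.600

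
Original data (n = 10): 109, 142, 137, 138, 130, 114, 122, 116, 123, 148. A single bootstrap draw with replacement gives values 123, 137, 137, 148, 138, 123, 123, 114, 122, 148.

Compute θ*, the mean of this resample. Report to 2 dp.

θ* = 131.30

Mean = (123 + 137 + 137 + 148 + 138 + 123 + 123 + 114 + 122 + 148) / 10 = 1313.0 / 10 = 131.30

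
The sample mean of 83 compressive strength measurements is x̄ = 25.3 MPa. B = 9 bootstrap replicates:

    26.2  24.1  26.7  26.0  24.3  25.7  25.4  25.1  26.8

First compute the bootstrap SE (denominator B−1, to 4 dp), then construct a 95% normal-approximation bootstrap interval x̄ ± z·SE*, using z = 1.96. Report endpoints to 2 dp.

(23.41, 27.19)

Mean of replicates = 25.5889; sum of squared deviations = 7.4089; SE* = √(7.4089/8) = 0.9623
Margin = 1.96 × 0.9623 = 1.886
Interval: 25.3 ± 1.886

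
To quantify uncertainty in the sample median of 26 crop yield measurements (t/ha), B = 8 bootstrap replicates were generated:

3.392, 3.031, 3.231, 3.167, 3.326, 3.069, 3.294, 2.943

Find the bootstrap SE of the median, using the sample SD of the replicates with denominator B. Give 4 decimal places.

SE* = 0.1469

Bootstrap SE is the standard deviation of the 8 replicate medians.
Mean of replicates: (3.392 + 3.031 + 3.231 + 3.167 + 3.326 + 3.069 + 3.294 + 2.943) / 8 = 25.45300 / 8 = 3.18162
Sum of squared deviations: (+0.21037)² + (−0.15062)² + (+0.04937)² + (−0.01463)² + (+0.14438)² + (−0.11262)² + (+0.11238)² + (−0.23862)² = 0.17270
Variance = 0.17270 / 8 = 0.02159
SE* = √0.02159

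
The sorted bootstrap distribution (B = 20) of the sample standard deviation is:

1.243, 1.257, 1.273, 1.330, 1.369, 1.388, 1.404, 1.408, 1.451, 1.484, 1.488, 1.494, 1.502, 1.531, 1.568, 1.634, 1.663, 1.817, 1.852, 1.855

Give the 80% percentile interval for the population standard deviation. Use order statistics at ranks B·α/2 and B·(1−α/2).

(1.257, 1.817)

α = 0.20; lower rank = 20 × 0.100 = 2; upper rank = 20 × 0.900 = 18.
The 2nd smallest replicate is 1.257; the 18th is 1.817.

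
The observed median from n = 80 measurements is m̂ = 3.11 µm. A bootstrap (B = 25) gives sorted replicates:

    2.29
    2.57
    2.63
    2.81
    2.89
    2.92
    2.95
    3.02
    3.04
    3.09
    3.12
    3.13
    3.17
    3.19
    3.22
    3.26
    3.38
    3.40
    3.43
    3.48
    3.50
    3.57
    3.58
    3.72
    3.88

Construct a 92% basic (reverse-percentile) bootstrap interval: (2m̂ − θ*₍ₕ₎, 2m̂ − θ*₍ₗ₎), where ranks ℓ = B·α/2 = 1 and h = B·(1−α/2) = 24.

(2.50, 3.93)

Percentile endpoints at ranks 1 and 24: θ*₍1₎ = 2.29, θ*₍24₎ = 3.72.
Basic interval reflects these around m̂:
  lower = 2 × 3.11 − 3.72 = 2.50
  upper = 2 × 3.11 − 2.29 = 3.93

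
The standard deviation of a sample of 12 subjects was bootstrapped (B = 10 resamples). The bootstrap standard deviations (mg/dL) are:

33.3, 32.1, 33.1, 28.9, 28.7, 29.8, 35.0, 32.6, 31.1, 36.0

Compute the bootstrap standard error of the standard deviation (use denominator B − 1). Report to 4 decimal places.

SE* = 2.4582

Bootstrap SE is the standard deviation of the 10 replicate standard deviations.
Mean of replicates: (33.3 + 32.1 + 33.1 + 28.9 + 28.7 + 29.8 + 35.0 + 32.6 + 31.1 + 36.0) / 10 = 320.60000 / 10 = 32.06000
Sum of squared deviations: (+1.24000)² + (+0.04000)² + (+1.04000)² + (−3.16000)² + (−3.36000)² + (−2.26000)² + (+2.94000)² + (+0.54000)² + (−0.96000)² + (+3.94000)² = 54.38400
Variance = 54.38400 / 9 = 6.04267
SE* = √6.04267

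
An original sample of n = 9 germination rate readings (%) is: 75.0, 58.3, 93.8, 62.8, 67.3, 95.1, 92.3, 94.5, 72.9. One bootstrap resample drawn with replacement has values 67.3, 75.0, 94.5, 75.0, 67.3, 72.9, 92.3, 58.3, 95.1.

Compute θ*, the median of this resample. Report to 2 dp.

Sorted: 58.3, 67.3, 67.3, 72.9, 75.0, 75.0, 92.3, 94.5, 95.1
Median = middle value = 75.00

θ* = 75.00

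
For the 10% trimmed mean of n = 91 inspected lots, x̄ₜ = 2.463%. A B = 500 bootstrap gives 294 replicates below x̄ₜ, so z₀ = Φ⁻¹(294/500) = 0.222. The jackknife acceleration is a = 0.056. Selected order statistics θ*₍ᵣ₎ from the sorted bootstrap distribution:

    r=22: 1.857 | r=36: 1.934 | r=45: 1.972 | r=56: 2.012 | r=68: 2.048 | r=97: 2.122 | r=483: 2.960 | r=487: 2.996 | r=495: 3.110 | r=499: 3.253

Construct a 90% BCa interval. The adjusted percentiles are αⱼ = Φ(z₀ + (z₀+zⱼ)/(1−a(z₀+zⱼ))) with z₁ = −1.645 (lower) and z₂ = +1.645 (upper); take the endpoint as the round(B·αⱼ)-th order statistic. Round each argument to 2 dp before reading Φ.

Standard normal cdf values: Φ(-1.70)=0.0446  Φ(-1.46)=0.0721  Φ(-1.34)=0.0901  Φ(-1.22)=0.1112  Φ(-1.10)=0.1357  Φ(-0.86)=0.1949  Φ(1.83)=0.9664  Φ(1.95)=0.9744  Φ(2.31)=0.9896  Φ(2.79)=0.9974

Lower: z₀ + z₁ = 0.222 + (-1.645) = -1.423; 1 − a(z₀+z₁) = 1 − (0.056)(-1.423) = 1.0797; argument = 0.222 + (-1.423)/1.0797 = -1.0960 → -1.10.
α₁ = Φ(-1.10) = 0.1357; rank = round(500 × 0.1357) = 68; θ*₍68₎ = 2.048.
Upper: z₀ + z₂ = 1.867; 1 − a(z₀+z₂) = 0.8954; argument = 2.3070 → 2.31; α₂ = 0.9896; rank = 495; θ*₍495₎ = 3.110.

(2.048, 3.110)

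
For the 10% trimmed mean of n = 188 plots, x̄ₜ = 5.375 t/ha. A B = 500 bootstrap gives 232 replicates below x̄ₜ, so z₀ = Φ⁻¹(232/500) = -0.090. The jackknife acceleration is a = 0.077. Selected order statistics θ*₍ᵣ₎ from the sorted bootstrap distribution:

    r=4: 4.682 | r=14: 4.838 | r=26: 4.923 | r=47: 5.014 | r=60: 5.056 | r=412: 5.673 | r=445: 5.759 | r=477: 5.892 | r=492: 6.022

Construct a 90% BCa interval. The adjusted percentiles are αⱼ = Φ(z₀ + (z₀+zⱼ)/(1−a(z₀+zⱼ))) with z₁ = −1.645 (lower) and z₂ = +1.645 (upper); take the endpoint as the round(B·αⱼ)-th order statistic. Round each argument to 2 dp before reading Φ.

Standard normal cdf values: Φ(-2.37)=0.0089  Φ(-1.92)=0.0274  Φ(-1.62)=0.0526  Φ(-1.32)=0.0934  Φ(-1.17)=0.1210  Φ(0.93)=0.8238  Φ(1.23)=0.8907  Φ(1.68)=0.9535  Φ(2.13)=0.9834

(4.923, 5.892)

Lower: z₀ + z₁ = -0.090 + (-1.645) = -1.735; 1 − a(z₀+z₁) = 1 − (0.077)(-1.735) = 1.1336; argument = -0.090 + (-1.735)/1.1336 = -1.6205 → -1.62.
α₁ = Φ(-1.62) = 0.0526; rank = round(500 × 0.0526) = 26; θ*₍26₎ = 4.923.
Upper: z₀ + z₂ = 1.555; 1 − a(z₀+z₂) = 0.8803; argument = 1.6765 → 1.68; α₂ = 0.9535; rank = 477; θ*₍477₎ = 5.892.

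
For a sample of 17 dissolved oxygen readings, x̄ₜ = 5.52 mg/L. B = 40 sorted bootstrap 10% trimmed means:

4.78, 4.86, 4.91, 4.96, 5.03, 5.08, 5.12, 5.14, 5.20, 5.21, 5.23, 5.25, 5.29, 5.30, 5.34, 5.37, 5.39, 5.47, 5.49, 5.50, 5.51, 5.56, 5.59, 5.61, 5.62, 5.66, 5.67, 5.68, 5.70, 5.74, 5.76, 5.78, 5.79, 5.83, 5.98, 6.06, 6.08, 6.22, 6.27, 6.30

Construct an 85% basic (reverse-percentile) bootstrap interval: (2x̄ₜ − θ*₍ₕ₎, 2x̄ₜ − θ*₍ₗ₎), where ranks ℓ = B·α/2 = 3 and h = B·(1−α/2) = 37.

(4.96, 6.13)

Percentile endpoints at ranks 3 and 37: θ*₍3₎ = 4.91, θ*₍37₎ = 6.08.
Basic interval reflects these around x̄ₜ:
  lower = 2 × 5.52 − 6.08 = 4.96
  upper = 2 × 5.52 − 4.91 = 6.13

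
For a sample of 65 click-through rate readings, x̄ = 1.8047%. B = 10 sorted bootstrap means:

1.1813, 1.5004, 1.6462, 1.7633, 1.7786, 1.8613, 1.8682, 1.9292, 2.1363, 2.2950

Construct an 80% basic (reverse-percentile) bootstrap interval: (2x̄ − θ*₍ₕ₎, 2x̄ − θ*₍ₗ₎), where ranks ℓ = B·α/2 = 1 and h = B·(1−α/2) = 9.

Percentile endpoints at ranks 1 and 9: θ*₍1₎ = 1.1813, θ*₍9₎ = 2.1363.
Basic interval reflects these around x̄:
  lower = 2 × 1.8047 − 2.1363 = 1.4731
  upper = 2 × 1.8047 − 1.1813 = 2.4281

(1.4731, 2.4281)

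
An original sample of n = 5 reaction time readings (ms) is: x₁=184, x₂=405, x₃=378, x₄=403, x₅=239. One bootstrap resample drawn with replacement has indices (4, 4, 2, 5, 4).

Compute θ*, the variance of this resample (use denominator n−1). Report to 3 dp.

Resample values: 403, 403, 405, 239, 403.
Mean = 370.6000; sum of squared deviations = 21651.2000
s² = 21651.2000 / 4 = 5412.8000

θ* = 5412.800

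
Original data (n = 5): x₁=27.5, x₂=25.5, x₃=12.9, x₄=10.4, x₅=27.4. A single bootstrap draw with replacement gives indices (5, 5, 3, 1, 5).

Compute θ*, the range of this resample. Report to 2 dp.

θ* = 14.60

Resample values: 27.4, 27.4, 12.9, 27.5, 27.4.
Range = 27.5 − 12.9 = 14.60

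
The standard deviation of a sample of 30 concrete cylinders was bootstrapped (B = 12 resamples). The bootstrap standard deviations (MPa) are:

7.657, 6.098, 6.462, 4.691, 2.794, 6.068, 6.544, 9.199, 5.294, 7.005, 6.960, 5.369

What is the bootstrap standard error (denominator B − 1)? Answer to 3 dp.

Bootstrap SE is the standard deviation of the 12 replicate standard deviations.
Mean of replicates: (7.657 + 6.098 + 6.462 + 4.691 + 2.794 + 6.068 + 6.544 + 9.199 + 5.294 + 7.005 + 6.960 + 5.369) / 12 = 74.1410 / 12 = 6.1784
Sum of squared deviations: (+1.4786)² + (−0.0804)² + (+0.2836)² + (−1.4874)² + (−3.3844)² + (−0.1104)² + (+0.3656)² + (+3.0206)² + (−0.8844)² + (+0.8266)² + (+0.7816)² + (−0.8094)² = 27.9410
Variance = 27.9410 / 11 = 2.5401
SE* = √2.5401

SE* = 1.594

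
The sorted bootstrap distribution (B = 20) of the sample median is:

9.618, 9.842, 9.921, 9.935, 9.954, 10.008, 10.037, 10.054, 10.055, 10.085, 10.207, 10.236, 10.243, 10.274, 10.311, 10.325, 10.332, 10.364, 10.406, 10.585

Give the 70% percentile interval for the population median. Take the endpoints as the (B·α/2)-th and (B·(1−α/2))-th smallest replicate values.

(9.921, 10.332)

α = 0.30; lower rank = 20 × 0.150 = 3; upper rank = 20 × 0.850 = 17.
The 3rd smallest replicate is 9.921; the 17th is 10.332.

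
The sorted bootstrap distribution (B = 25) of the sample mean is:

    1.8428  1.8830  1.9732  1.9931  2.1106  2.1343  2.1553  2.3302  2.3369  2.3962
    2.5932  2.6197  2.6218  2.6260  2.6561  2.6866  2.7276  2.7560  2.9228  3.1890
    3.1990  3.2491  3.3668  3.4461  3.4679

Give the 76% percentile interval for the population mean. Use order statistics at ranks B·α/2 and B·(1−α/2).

(1.9732, 3.2491)

α = 0.24; lower rank = 25 × 0.120 = 3; upper rank = 25 × 0.880 = 22.
The 3rd smallest replicate is 1.9732; the 22nd is 3.2491.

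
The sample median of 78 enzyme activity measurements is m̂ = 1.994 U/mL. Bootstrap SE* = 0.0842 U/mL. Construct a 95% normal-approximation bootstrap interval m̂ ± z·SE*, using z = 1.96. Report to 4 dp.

(1.8290, 2.1590)

Margin = 1.96 × 0.0842 = 0.16503
Interval: 1.994 ± 0.16503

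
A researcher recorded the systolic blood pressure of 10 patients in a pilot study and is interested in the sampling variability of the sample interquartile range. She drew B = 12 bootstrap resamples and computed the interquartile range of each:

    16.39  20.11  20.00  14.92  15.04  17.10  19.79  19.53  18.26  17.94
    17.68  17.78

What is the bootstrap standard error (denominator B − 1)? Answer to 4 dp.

Bootstrap SE is the standard deviation of the 12 replicate interquartile ranges.
Mean of replicates: (16.39 + 20.11 + 20.00 + 14.92 + 15.04 + 17.10 + 19.79 + 19.53 + 18.26 + 17.94 + 17.68 + 17.78) / 12 = 214.54000 / 12 = 17.87833
Sum of squared deviations: (−1.48833)² + (+2.23167)² + (+2.12167)² + (−2.95833)² + (−2.83833)² + (−0.77833)² + (+1.91167)² + (+1.65167)² + (+0.38167)² + (+0.06167)² + (−0.19833)² + (−0.09833)² = 35.69157
Variance = 35.69157 / 11 = 3.24469
SE* = √3.24469

SE* = 1.8013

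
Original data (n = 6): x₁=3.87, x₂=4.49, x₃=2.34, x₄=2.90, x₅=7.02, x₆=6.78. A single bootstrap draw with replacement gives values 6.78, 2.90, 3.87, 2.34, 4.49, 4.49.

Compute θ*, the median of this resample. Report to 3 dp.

θ* = 4.180

Sorted: 2.34, 2.90, 3.87, 4.49, 4.49, 6.78
Median = average of the two middle values = 4.180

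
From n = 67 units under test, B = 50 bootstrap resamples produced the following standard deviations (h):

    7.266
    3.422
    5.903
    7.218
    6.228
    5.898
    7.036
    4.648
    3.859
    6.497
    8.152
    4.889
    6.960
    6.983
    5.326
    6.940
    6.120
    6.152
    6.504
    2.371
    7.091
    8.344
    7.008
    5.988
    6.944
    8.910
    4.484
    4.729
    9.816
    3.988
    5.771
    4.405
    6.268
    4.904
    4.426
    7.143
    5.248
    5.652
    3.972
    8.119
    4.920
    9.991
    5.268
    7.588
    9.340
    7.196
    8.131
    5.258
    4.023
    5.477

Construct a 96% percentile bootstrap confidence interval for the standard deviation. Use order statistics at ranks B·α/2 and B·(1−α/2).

(2.371, 9.816)

Sorted replicates: 2.371, 3.422, 3.859, 3.972, 3.988, 4.023, 4.405, 4.426, 4.484, 4.648, 4.729, 4.889, 4.904, 4.920, 5.248, 5.258, 5.268, 5.326, 5.477, 5.652, 5.771, 5.898, 5.903, 5.988, 6.120, 6.152, 6.228, 6.268, 6.497, 6.504, 6.940, 6.944, 6.960, 6.983, 7.008, 7.036, 7.091, 7.143, 7.196, 7.218, 7.266, 7.588, 8.119, 8.131, 8.152, 8.344, 8.910, 9.340, 9.816, 9.991
α = 0.04; lower rank = 50 × 0.020 = 1; upper rank = 50 × 0.980 = 49.
The 1st smallest replicate is 2.371; the 49th is 9.816.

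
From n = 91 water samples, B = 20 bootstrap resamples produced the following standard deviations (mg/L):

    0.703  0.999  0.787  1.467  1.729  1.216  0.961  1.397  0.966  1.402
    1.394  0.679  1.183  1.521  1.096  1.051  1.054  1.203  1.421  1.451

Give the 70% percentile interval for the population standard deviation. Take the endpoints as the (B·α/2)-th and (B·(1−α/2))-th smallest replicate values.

(0.787, 1.451)

Sorted replicates: 0.679, 0.703, 0.787, 0.961, 0.966, 0.999, 1.051, 1.054, 1.096, 1.183, 1.203, 1.216, 1.394, 1.397, 1.402, 1.421, 1.451, 1.467, 1.521, 1.729
α = 0.30; lower rank = 20 × 0.150 = 3; upper rank = 20 × 0.850 = 17.
The 3rd smallest replicate is 0.787; the 17th is 1.451.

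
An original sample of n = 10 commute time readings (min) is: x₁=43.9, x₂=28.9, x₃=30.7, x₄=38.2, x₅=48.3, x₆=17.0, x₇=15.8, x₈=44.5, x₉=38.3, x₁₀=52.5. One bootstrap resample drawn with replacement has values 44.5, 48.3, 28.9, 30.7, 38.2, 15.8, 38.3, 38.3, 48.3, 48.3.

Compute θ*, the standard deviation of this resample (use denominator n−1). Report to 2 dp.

Mean = 37.9600; sum of squared deviations = 989.6640
s² = 989.6640 / 9 = 109.9627
s = √109.9627 = 10.49

θ* = 10.49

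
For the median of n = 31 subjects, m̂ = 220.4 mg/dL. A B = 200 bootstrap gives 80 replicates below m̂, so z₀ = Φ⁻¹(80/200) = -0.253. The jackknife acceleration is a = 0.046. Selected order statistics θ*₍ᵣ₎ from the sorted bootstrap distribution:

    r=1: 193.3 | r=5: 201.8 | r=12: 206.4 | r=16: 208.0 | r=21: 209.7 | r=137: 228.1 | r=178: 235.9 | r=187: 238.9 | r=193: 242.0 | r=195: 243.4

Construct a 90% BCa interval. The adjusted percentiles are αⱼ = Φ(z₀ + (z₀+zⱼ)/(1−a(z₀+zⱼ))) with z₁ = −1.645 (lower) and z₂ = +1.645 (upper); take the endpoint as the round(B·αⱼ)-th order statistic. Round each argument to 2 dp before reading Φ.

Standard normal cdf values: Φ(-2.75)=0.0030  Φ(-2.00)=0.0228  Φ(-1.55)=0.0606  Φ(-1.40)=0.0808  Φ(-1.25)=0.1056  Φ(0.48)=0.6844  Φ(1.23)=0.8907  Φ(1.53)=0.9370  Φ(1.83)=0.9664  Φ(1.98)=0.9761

(201.8, 235.9)

Lower: z₀ + z₁ = -0.253 + (-1.645) = -1.898; 1 − a(z₀+z₁) = 1 − (0.046)(-1.898) = 1.0873; argument = -0.253 + (-1.898)/1.0873 = -1.9986 → -2.00.
α₁ = Φ(-2.00) = 0.0228; rank = round(200 × 0.0228) = 5; θ*₍5₎ = 201.8.
Upper: z₀ + z₂ = 1.392; 1 − a(z₀+z₂) = 0.9360; argument = 1.2342 → 1.23; α₂ = 0.8907; rank = 178; θ*₍178₎ = 235.9.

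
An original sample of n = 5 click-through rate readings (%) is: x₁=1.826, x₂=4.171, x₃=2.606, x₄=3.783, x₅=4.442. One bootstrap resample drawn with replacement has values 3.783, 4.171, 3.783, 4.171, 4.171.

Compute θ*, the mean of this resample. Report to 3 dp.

Mean = (3.783 + 4.171 + 3.783 + 4.171 + 4.171) / 5 = 20.0790 / 5 = 4.016

θ* = 4.016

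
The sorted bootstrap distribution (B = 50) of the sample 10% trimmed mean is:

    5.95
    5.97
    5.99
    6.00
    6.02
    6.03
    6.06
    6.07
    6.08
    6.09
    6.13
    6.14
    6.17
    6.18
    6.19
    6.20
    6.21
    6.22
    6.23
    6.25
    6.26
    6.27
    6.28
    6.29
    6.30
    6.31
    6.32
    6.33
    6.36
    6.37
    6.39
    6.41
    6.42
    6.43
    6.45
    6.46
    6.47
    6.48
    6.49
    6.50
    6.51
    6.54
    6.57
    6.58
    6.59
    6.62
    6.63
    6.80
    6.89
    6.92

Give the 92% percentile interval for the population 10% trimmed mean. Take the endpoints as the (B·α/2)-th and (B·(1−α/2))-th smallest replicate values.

(5.97, 6.80)

α = 0.08; lower rank = 50 × 0.040 = 2; upper rank = 50 × 0.960 = 48.
The 2nd smallest replicate is 5.97; the 48th is 6.80.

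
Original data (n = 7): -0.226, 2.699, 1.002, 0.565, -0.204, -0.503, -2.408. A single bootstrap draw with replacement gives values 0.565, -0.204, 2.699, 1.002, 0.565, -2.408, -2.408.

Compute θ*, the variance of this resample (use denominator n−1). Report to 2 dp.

θ* = 3.43

Mean = -0.0270; sum of squared deviations = 20.5605
s² = 20.5605 / 6 = 3.4267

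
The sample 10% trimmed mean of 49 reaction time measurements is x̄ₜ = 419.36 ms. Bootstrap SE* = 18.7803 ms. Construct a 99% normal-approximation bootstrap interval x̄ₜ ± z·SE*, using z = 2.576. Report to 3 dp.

Margin = 2.576 × 18.7803 = 48.3781
Interval: 419.36 ± 48.3781

(370.982, 467.738)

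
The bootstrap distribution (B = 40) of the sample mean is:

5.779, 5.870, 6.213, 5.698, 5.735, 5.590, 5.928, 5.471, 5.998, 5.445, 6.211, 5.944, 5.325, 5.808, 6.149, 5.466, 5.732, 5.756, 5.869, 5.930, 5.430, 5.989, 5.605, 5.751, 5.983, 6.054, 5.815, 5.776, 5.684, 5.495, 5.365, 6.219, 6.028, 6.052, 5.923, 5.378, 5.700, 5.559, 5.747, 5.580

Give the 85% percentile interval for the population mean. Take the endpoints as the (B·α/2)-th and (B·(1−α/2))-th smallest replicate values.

Sorted replicates: 5.325, 5.365, 5.378, 5.430, 5.445, 5.466, 5.471, 5.495, 5.559, 5.580, 5.590, 5.605, 5.684, 5.698, 5.700, 5.732, 5.735, 5.747, 5.751, 5.756, 5.776, 5.779, 5.808, 5.815, 5.869, 5.870, 5.923, 5.928, 5.930, 5.944, 5.983, 5.989, 5.998, 6.028, 6.052, 6.054, 6.149, 6.211, 6.213, 6.219
α = 0.15; lower rank = 40 × 0.075 = 3; upper rank = 40 × 0.925 = 37.
The 3rd smallest replicate is 5.378; the 37th is 6.149.

(5.378, 6.149)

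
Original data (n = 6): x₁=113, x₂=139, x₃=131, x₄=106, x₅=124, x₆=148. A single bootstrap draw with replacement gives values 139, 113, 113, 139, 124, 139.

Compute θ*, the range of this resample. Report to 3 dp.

θ* = 26.000

Range = 139 − 113 = 26.000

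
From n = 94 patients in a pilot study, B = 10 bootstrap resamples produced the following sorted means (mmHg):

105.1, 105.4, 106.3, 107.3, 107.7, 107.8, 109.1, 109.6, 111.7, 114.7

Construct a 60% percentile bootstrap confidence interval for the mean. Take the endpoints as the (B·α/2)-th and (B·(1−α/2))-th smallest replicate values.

(105.4, 109.6)

α = 0.40; lower rank = 10 × 0.200 = 2; upper rank = 10 × 0.800 = 8.
The 2nd smallest replicate is 105.4; the 8th is 109.6.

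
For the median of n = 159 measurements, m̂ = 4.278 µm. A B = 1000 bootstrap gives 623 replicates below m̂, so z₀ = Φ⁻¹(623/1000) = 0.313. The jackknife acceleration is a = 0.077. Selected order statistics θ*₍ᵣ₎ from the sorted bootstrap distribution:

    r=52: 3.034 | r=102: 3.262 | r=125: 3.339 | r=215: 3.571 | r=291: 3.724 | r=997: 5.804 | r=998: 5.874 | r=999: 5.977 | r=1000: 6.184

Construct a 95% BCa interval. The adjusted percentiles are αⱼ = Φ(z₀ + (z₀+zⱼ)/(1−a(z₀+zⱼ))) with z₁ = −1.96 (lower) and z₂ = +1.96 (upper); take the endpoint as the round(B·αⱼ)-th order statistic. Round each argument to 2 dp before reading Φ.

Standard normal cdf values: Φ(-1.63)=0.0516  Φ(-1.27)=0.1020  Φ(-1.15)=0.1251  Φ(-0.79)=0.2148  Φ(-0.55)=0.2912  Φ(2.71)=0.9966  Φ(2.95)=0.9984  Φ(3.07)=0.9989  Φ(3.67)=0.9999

(3.339, 5.977)

Lower: z₀ + z₁ = 0.313 + (-1.960) = -1.647; 1 − a(z₀+z₁) = 1 − (0.077)(-1.647) = 1.1268; argument = 0.313 + (-1.647)/1.1268 = -1.1486 → -1.15.
α₁ = Φ(-1.15) = 0.1251; rank = round(1000 × 0.1251) = 125; θ*₍125₎ = 3.339.
Upper: z₀ + z₂ = 2.273; 1 − a(z₀+z₂) = 0.8250; argument = 3.0682 → 3.07; α₂ = 0.9989; rank = 999; θ*₍999₎ = 5.977.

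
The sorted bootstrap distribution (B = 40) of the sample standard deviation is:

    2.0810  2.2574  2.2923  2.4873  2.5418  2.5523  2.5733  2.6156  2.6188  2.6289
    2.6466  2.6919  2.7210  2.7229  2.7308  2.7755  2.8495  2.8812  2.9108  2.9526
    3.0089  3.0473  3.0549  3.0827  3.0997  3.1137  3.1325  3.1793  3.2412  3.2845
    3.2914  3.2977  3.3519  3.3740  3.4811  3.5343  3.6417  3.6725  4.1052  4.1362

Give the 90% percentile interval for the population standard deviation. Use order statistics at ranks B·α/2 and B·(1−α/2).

(2.2574, 3.6725)

α = 0.10; lower rank = 40 × 0.050 = 2; upper rank = 40 × 0.950 = 38.
The 2nd smallest replicate is 2.2574; the 38th is 3.6725.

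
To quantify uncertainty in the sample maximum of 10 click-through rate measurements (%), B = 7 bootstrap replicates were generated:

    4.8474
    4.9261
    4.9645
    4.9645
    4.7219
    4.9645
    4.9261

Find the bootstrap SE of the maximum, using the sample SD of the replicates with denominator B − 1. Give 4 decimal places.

SE* = 0.0897

Bootstrap SE is the standard deviation of the 7 replicate maximums.
Mean of replicates: (4.8474 + 4.9261 + 4.9645 + 4.9645 + 4.7219 + 4.9645 + 4.9261) / 7 = 34.31500 / 7 = 4.90214
Sum of squared deviations: (−0.05474)² + (+0.02396)² + (+0.06236)² + (+0.06236)² + (−0.18024)² + (+0.06236)² + (+0.02396)² = 0.04830
Variance = 0.04830 / 6 = 0.00805
SE* = √0.00805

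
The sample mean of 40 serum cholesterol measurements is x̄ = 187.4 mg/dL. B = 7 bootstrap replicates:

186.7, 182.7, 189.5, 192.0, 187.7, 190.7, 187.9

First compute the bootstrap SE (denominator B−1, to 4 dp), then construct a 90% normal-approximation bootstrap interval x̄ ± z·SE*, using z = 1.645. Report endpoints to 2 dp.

Mean of replicates = 188.1714; sum of squared deviations = 55.2143; SE* = √(55.2143/6) = 3.0335
Margin = 1.645 × 3.0335 = 4.990
Interval: 187.4 ± 4.990

(182.41, 192.39)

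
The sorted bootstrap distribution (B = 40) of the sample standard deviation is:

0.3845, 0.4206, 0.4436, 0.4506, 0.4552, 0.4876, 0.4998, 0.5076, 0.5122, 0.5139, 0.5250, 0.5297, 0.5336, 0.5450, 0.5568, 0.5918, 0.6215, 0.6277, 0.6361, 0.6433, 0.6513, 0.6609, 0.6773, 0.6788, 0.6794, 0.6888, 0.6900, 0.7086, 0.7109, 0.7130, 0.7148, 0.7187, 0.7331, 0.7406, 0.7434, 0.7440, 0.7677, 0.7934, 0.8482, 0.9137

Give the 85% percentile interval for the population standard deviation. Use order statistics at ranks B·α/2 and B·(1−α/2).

α = 0.15; lower rank = 40 × 0.075 = 3; upper rank = 40 × 0.925 = 37.
The 3rd smallest replicate is 0.4436; the 37th is 0.7677.

(0.4436, 0.7677)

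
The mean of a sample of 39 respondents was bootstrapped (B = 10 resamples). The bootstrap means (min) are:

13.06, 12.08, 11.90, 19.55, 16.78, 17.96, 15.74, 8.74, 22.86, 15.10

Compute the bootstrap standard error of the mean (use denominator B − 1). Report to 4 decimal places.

SE* = 4.1451

Bootstrap SE is the standard deviation of the 10 replicate means.
Mean of replicates: (13.06 + 12.08 + 11.90 + 19.55 + 16.78 + 17.96 + 15.74 + 8.74 + 22.86 + 15.10) / 10 = 153.77000 / 10 = 15.37700
Sum of squared deviations: (−2.31700)² + (−3.29700)² + (−3.47700)² + (+4.17300)² + (+1.40300)² + (+2.58300)² + (+0.36300)² + (−6.63700)² + (+7.48300)² + (−0.27700)² = 154.63601
Variance = 154.63601 / 9 = 17.18178
SE* = √17.18178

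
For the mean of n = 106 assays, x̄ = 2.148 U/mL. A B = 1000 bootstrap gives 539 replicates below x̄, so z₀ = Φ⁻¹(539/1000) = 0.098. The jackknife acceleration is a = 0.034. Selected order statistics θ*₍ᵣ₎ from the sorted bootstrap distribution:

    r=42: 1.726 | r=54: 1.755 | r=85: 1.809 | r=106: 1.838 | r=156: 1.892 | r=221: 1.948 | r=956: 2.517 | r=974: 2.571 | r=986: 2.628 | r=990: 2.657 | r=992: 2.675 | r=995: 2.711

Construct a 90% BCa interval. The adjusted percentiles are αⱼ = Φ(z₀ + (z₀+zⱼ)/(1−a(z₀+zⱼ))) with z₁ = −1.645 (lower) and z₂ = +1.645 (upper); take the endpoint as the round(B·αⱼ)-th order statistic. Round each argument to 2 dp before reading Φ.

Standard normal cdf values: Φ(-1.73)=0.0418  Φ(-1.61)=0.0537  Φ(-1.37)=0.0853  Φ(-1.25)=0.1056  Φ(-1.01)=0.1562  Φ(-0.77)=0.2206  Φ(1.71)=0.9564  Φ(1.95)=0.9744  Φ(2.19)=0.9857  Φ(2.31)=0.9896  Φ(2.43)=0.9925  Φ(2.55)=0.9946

Lower: z₀ + z₁ = 0.098 + (-1.645) = -1.547; 1 − a(z₀+z₁) = 1 − (0.034)(-1.547) = 1.0526; argument = 0.098 + (-1.547)/1.0526 = -1.3717 → -1.37.
α₁ = Φ(-1.37) = 0.0853; rank = round(1000 × 0.0853) = 85; θ*₍85₎ = 1.809.
Upper: z₀ + z₂ = 1.743; 1 − a(z₀+z₂) = 0.9407; argument = 1.9508 → 1.95; α₂ = 0.9744; rank = 974; θ*₍974₎ = 2.571.

(1.809, 2.571)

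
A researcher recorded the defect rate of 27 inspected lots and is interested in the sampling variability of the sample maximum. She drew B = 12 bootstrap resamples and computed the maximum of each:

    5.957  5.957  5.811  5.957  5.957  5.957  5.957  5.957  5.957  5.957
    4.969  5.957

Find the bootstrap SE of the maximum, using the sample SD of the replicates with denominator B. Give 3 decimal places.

Bootstrap SE is the standard deviation of the 12 replicate maximums.
Mean of replicates: (5.957 + 5.957 + 5.811 + 5.957 + 5.957 + 5.957 + 5.957 + 5.957 + 5.957 + 5.957 + 4.969 + 5.957) / 12 = 70.3500 / 12 = 5.8625
Sum of squared deviations: (+0.0945)² + (+0.0945)² + (−0.0515)² + (+0.0945)² + (+0.0945)² + (+0.0945)² + (+0.0945)² + (+0.0945)² + (+0.0945)² + (+0.0945)² + (−0.8935)² + (+0.0945)² = 0.8903
Variance = 0.8903 / 12 = 0.0742
SE* = √0.0742

SE* = 0.272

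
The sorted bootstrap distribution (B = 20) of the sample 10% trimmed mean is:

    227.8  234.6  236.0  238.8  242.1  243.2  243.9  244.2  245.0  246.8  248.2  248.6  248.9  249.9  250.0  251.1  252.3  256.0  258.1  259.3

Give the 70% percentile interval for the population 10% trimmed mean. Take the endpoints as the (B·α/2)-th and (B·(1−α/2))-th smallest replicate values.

α = 0.30; lower rank = 20 × 0.150 = 3; upper rank = 20 × 0.850 = 17.
The 3rd smallest replicate is 236.0; the 17th is 252.3.

(236.0, 252.3)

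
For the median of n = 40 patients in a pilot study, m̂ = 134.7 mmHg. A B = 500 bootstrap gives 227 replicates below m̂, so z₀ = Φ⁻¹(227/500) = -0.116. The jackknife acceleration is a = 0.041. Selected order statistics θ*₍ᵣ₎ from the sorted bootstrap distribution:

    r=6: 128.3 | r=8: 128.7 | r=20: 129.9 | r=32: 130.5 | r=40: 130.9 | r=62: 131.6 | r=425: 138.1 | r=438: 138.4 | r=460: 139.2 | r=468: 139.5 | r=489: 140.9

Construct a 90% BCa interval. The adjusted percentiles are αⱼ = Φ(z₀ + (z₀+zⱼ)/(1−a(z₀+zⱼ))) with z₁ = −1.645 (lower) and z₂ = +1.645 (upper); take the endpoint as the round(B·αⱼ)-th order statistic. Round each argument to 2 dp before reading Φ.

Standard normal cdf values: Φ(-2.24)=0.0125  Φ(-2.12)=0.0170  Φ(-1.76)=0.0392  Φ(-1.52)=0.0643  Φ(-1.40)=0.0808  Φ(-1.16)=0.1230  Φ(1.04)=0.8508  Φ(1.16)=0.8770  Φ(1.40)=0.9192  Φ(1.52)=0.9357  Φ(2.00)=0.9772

(129.9, 139.5)

Lower: z₀ + z₁ = -0.116 + (-1.645) = -1.761; 1 − a(z₀+z₁) = 1 − (0.041)(-1.761) = 1.0722; argument = -0.116 + (-1.761)/1.0722 = -1.7584 → -1.76.
α₁ = Φ(-1.76) = 0.0392; rank = round(500 × 0.0392) = 20; θ*₍20₎ = 129.9.
Upper: z₀ + z₂ = 1.529; 1 − a(z₀+z₂) = 0.9373; argument = 1.5153 → 1.52; α₂ = 0.9357; rank = 468; θ*₍468₎ = 139.5.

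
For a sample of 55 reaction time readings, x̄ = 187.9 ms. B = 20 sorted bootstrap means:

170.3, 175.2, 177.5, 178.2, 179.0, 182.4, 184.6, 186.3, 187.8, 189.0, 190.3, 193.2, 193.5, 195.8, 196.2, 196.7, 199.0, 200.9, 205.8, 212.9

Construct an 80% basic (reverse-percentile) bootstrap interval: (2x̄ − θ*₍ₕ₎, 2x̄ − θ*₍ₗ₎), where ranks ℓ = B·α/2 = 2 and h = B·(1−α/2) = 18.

(174.9, 200.6)

Percentile endpoints at ranks 2 and 18: θ*₍2₎ = 175.2, θ*₍18₎ = 200.9.
Basic interval reflects these around x̄:
  lower = 2 × 187.9 − 200.9 = 174.9
  upper = 2 × 187.9 − 175.2 = 200.6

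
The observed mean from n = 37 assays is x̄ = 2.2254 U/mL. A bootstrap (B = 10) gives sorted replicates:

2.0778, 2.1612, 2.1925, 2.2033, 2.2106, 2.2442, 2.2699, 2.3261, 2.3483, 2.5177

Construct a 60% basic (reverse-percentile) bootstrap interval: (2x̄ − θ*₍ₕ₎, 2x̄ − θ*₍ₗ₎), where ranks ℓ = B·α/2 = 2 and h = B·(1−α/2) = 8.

Percentile endpoints at ranks 2 and 8: θ*₍2₎ = 2.1612, θ*₍8₎ = 2.3261.
Basic interval reflects these around x̄:
  lower = 2 × 2.2254 − 2.3261 = 2.1247
  upper = 2 × 2.2254 − 2.1612 = 2.2896

(2.1247, 2.2896)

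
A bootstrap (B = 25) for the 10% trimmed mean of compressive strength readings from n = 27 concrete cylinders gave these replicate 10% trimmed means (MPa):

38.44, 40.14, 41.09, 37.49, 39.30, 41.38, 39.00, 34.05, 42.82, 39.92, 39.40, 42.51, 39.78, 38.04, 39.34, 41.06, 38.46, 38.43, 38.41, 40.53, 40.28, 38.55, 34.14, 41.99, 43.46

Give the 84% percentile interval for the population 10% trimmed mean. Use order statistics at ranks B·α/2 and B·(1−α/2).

Sorted replicates: 34.05, 34.14, 37.49, 38.04, 38.41, 38.43, 38.44, 38.46, 38.55, 39.00, 39.30, 39.34, 39.40, 39.78, 39.92, 40.14, 40.28, 40.53, 41.06, 41.09, 41.38, 41.99, 42.51, 42.82, 43.46
α = 0.16; lower rank = 25 × 0.080 = 2; upper rank = 25 × 0.920 = 23.
The 2nd smallest replicate is 34.14; the 23rd is 42.51.

(34.14, 42.51)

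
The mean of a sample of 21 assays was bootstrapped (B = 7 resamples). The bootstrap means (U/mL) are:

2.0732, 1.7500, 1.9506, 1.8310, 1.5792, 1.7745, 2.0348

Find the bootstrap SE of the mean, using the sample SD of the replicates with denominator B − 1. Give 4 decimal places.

SE* = 0.1747

Bootstrap SE is the standard deviation of the 7 replicate means.
Mean of replicates: (2.0732 + 1.7500 + 1.9506 + 1.8310 + 1.5792 + 1.7745 + 2.0348) / 7 = 12.993300 / 7 = 1.856186
Sum of squared deviations: (+0.217014)² + (−0.106186)² + (+0.094414)² + (−0.025186)² + (−0.276986)² + (−0.081686)² + (+0.178614)² = 0.183216
Variance = 0.183216 / 6 = 0.030536
SE* = √0.030536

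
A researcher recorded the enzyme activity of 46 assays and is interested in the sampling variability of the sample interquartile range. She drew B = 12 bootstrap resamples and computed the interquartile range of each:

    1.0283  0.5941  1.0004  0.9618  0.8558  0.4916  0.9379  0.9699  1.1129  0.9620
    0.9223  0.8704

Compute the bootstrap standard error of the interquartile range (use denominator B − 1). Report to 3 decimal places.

SE* = 0.178

Bootstrap SE is the standard deviation of the 12 replicate interquartile ranges.
Mean of replicates: (1.0283 + 0.5941 + 1.0004 + 0.9618 + 0.8558 + 0.4916 + 0.9379 + 0.9699 + 1.1129 + 0.9620 + 0.9223 + 0.8704) / 12 = 10.70740 / 12 = 0.89228
Sum of squared deviations: (+0.13602)² + (−0.29818)² + (+0.10812)² + (+0.06952)² + (−0.03648)² + (−0.40068)² + (+0.04562)² + (+0.07762)² + (+0.22062)² + (+0.06972)² + (+0.03002)² + (−0.02188)² = 0.34883
Variance = 0.34883 / 11 = 0.03171
SE* = √0.03171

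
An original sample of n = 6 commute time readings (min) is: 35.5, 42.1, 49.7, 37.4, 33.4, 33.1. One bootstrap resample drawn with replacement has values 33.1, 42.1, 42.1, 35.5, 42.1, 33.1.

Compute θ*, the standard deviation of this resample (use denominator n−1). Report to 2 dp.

Mean = 38.0000; sum of squared deviations = 104.7000
s² = 104.7000 / 5 = 20.9400
s = √20.9400 = 4.58

θ* = 4.58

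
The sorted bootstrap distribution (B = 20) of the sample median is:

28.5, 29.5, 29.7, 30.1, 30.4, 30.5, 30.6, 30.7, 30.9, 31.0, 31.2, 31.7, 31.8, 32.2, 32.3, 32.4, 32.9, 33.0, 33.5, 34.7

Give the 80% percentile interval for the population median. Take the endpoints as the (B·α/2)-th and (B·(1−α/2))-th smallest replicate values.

α = 0.20; lower rank = 20 × 0.100 = 2; upper rank = 20 × 0.900 = 18.
The 2nd smallest replicate is 29.5; the 18th is 33.0.

(29.5, 33.0)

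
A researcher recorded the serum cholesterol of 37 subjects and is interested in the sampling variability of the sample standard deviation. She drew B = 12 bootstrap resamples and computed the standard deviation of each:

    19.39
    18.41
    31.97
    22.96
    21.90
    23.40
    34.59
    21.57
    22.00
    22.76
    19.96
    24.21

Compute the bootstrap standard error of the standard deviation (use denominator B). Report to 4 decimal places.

Bootstrap SE is the standard deviation of the 12 replicate standard deviations.
Mean of replicates: (19.39 + 18.41 + 31.97 + 22.96 + 21.90 + 23.40 + 34.59 + 21.57 + 22.00 + 22.76 + 19.96 + 24.21) / 12 = 283.12000 / 12 = 23.59333
Sum of squared deviations: (−4.20333)² + (−5.18333)² + (+8.37667)² + (−0.63333)² + (−1.69333)² + (−0.19333)² + (+10.99667)² + (−2.02333)² + (−1.59333)² + (−0.83333)² + (−3.63333)² + (+0.61667)² = 259.84447
Variance = 259.84447 / 12 = 21.65371
SE* = √21.65371

SE* = 4.6534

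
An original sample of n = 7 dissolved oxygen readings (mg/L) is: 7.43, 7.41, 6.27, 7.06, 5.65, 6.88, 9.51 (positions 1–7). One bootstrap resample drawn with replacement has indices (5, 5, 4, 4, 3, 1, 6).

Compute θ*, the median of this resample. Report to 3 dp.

Resample values: 5.65, 5.65, 7.06, 7.06, 6.27, 7.43, 6.88.
Sorted: 5.65, 5.65, 6.27, 6.88, 7.06, 7.06, 7.43
Median = middle value = 6.880

θ* = 6.880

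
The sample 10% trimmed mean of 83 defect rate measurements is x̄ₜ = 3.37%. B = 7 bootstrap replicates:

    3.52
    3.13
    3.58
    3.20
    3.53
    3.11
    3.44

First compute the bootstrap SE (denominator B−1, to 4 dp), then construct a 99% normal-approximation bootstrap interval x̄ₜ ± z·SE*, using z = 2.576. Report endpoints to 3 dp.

Mean of replicates = 3.3586; sum of squared deviations = 0.2503; SE* = √(0.2503/6) = 0.2042
Margin = 2.576 × 0.2042 = 0.5260
Interval: 3.37 ± 0.5260

(2.844, 3.896)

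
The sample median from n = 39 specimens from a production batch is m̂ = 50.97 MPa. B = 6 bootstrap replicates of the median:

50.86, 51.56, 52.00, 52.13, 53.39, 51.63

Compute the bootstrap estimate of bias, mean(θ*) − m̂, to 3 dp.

bias = +0.958

mean(θ*) = (50.86 + 51.56 + 52.00 + 52.13 + 53.39 + 51.63) / 6 = 51.9283
bias = 51.9283 − 50.97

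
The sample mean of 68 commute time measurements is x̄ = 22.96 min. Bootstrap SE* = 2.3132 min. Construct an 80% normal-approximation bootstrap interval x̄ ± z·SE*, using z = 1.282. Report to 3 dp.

(19.994, 25.926)

Margin = 1.282 × 2.3132 = 2.9655
Interval: 22.96 ± 2.9655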